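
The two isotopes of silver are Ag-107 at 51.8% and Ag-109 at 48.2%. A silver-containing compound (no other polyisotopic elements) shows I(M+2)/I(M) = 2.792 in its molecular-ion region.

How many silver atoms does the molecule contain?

The M+2/M ratio from n Ag atoms is n · q/p = n · 0.482/0.518.
n = 2.792 × 0.518/0.482 = 3.00 ≈ 3

3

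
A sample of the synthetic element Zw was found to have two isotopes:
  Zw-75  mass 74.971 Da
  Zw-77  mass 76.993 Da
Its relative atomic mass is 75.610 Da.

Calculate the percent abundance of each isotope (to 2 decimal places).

Let x be the fractional abundance of Zw-75; then Zw-77 has abundance 1 − x.
74.971·x + 76.993·(1 − x) = 75.610
(74.971 − 76.993)·x = 75.610 − 76.993
x = -1.383 / -2.022 = 0.68398 → 68.40% Zw-75, 31.60% Zw-77.

Zw-75: 68.40%, Zw-77: 31.60%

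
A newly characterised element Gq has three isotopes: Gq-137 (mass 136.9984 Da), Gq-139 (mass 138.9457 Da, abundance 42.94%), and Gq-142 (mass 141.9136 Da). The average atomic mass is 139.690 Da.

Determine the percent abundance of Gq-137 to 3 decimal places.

19.311%

Let x and y be the fractions of Gq-137 and Gq-142. Then x + y = 1 − 0.4294 = 0.5706 and 136.9984x + 141.9136y = 139.690 − 0.4294×138.9457 = 80.02671642.
Substituting: 136.9984x + 141.9136(0.5706 − x) = 80.02671642
(136.9984 − 141.9136)x = -0.94918374  ⇒  x = 0.19311, y = 0.37749
Gq-137: 19.311%, Gq-142: 37.749%.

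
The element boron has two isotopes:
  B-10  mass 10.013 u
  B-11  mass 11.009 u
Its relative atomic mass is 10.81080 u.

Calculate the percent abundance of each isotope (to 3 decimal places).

Let x be the fractional abundance of B-10; then B-11 has abundance 1 − x.
10.013·x + 11.009·(1 − x) = 10.81080
(10.013 − 11.009)·x = 10.81080 − 11.009
x = -0.19820 / -0.996 = 0.19900 → 19.900% B-10, 80.100% B-11.

B-10: 19.900%, B-11: 80.100%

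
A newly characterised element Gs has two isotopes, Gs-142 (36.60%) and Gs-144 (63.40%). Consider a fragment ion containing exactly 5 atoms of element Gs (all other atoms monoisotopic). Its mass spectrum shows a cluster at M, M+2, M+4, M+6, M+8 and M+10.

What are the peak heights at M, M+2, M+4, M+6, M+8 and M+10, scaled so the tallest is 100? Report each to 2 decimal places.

Expanding (0.3660 + 0.6340)^5:
P(M) = 0.3660^5 = 0.006568
P(M+2) = 5 × 0.3660^4 × 0.6340^1 = 0.056883
P(M+4) = 10 × 0.3660^3 × 0.6340^2 = 0.197071
P(M+6) = 10 × 0.3660^2 × 0.6340^3 = 0.341374
P(M+8) = 5 × 0.3660^1 × 0.6340^4 = 0.295671
P(M+10) = 0.6340^5 = 0.102435
The M+6 peak is largest (0.341374); scaling to 100 gives 1.92 : 16.66 : 57.73 : 100.00 : 86.61 : 30.01.

1.92 : 16.66 : 57.73 : 100.00 : 86.61 : 30.01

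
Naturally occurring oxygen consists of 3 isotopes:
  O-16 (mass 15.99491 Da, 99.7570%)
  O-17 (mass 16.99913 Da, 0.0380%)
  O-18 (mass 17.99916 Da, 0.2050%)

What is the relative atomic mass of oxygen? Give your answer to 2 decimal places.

16.00 Da

Average mass = Σ (abundance × isotope mass) = 0.997570 × 15.99491 + 0.000380 × 16.99913 + 0.002050 × 17.99916
= 15.956042 + 0.006460 + 0.036898 = 15.999400 Da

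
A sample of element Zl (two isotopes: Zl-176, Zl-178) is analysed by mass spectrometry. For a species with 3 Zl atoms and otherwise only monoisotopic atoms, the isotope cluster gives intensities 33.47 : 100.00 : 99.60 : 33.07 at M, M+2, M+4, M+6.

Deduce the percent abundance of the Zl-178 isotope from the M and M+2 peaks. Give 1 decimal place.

49.9%

Let p = fractional abundance of Zl-176. I(M+2)/I(M) = [C(3,1)·p^2·(1−p)] / p^3 = 3·(1−p)/p = 100.00/33.47 = 2.9878
(1−p)/p = 2.9878/3 = 0.9959  ⇒  p = 1/(1 + 0.9959) = 0.5010
Zl-176: 50.1%, Zl-178: 49.9%.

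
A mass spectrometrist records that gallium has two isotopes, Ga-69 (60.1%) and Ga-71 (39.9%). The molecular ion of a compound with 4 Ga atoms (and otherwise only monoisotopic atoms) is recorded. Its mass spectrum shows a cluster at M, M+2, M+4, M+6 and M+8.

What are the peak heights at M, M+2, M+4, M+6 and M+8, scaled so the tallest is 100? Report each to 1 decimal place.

The 4 Ga atoms are independent, so intensities follow the terms of (0.601 + 0.399)^4.
P(M) = 0.601^4 = 0.130466
P(M+2) = 4 × 0.601^3 × 0.399^1 = 0.346463
P(M+4) = 6 × 0.601^2 × 0.399^2 = 0.345021
P(M+6) = 4 × 0.601^1 × 0.399^3 = 0.152705
P(M+8) = 0.399^4 = 0.025345
The M+2 peak is largest (0.346463); scaling to 100 gives 37.7 : 100.0 : 99.6 : 44.1 : 7.3.

37.7 : 100.0 : 99.6 : 44.1 : 7.3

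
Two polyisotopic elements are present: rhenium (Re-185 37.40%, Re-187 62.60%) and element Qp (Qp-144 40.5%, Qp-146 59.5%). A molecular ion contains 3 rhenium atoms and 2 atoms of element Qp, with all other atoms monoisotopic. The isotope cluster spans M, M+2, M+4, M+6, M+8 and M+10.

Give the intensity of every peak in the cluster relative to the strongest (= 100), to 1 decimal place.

2.5 : 19.8 : 62.9 : 100.0 : 79.4 : 25.2

Rhenium pattern (n=3): 0.05231362 : 0.26268713 : 0.43968487 : 0.24531438
Element Qp pattern (n=2): 0.164025 : 0.48195 : 0.354025
Convolve the two distributions (both contribute in 2-u steps):
  M: 0.05231362×0.164025 = 0.008581
  M+2: 0.05231362×0.48195 + 0.26268713×0.164025 = 0.068300
  M+4: 0.05231362×0.354025 + 0.26268713×0.48195 + 0.43968487×0.164025 = 0.217242
  M+6: 0.26268713×0.354025 + 0.43968487×0.48195 + 0.24531438×0.164025 = 0.345142
  M+8: 0.43968487×0.354025 + 0.24531438×0.48195 = 0.273889
  M+10: 0.24531438×0.354025 = 0.086847
Scale to base peak (0.345142) = 100: 2.5 : 19.8 : 62.9 : 100.0 : 79.4 : 25.2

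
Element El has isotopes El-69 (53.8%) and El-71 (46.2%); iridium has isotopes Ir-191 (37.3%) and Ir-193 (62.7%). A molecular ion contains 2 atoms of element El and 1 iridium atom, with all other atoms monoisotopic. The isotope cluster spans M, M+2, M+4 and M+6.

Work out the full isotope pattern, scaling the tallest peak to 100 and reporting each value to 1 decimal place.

27.6 : 93.8 : 100.0 : 34.2

Element El pattern (n=2): 0.289444 : 0.497112 : 0.213444
Iridium pattern (n=1): 0.3730 : 0.6270
Convolve the two distributions (both contribute in 2-u steps):
  M: 0.289444×0.3730 = 0.107963
  M+2: 0.289444×0.6270 + 0.497112×0.3730 = 0.366904
  M+4: 0.497112×0.6270 + 0.213444×0.3730 = 0.391304
  M+6: 0.213444×0.6270 = 0.133829
Scale to base peak (0.391304) = 100: 27.6 : 93.8 : 100.0 : 34.2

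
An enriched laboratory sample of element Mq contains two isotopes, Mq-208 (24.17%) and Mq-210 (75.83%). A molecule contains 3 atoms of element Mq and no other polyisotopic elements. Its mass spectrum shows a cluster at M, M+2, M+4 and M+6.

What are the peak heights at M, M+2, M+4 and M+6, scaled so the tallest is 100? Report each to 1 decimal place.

3.2 : 30.5 : 95.6 : 100.0

Each Mq atom is independently Mq-208 (p = 0.2417) or Mq-210 (q = 0.7583); the cluster is the binomial expansion (p + q)^3.
P(M) = 0.2417^3 = 0.014120
P(M+2) = 3 × 0.2417^2 × 0.7583^1 = 0.132897
P(M+4) = 3 × 0.2417^1 × 0.7583^2 = 0.416946
P(M+6) = 0.7583^3 = 0.436037
The M+6 peak is largest (0.436037); scaling to 100 gives 3.2 : 30.5 : 95.6 : 100.0.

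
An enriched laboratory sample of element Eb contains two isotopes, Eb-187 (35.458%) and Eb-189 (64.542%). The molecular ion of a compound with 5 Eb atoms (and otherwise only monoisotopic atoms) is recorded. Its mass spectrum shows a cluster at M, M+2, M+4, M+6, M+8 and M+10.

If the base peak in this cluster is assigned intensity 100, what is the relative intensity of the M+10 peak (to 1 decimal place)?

33.1

Binomial terms of (0.35458 + 0.64542)^5: M 0.0056, M+2 0.0510, M+4 0.1857, M+6 0.3380, M+8 0.3076, M+10 0.1120 → M+6 is the base peak.
P(M+6) = C(5,3) × 0.35458^2 × 0.64542^3 = 10 × 0.12572698 × 0.26886066 = 0.338030 (base)
P(M+10) = C(5,5) × 0.35458^0 × 0.64542^5 = 1 × 1.0000 × 0.11199847 = 0.111998
Relative intensity = 0.111998 / 0.338030 × 100 = 33.1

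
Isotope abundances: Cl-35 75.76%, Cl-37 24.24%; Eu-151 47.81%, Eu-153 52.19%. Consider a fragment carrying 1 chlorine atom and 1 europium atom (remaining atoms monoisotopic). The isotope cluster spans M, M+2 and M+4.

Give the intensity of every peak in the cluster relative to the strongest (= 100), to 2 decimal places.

Chlorine pattern (n=1): 0.7576 : 0.2424
Europium pattern (n=1): 0.4781 : 0.5219
Convolve the two distributions (both contribute in 2-u steps):
  M: 0.7576×0.4781 = 0.362209
  M+2: 0.7576×0.5219 + 0.2424×0.4781 = 0.511283
  M+4: 0.2424×0.5219 = 0.126509
Scale to base peak (0.511283) = 100: 70.84 : 100.00 : 24.74

70.84 : 100.00 : 24.74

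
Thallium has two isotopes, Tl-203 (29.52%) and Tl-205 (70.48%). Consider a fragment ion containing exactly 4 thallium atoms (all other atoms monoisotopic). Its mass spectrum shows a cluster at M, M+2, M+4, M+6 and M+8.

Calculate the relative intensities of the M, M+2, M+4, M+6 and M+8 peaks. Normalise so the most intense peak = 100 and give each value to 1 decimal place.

1.8 : 17.5 : 62.8 : 100.0 : 59.7

The 4 Tl atoms are independent, so intensities follow the terms of (0.2952 + 0.7048)^4.
P(M) = 0.2952^4 = 0.007594
P(M+2) = 4 × 0.2952^3 × 0.7048^1 = 0.072523
P(M+4) = 6 × 0.2952^2 × 0.7048^2 = 0.259726
P(M+6) = 4 × 0.2952^1 × 0.7048^3 = 0.413403
P(M+8) = 0.7048^4 = 0.246754
The M+6 peak is largest (0.413403); scaling to 100 gives 1.8 : 17.5 : 62.8 : 100.0 : 59.7.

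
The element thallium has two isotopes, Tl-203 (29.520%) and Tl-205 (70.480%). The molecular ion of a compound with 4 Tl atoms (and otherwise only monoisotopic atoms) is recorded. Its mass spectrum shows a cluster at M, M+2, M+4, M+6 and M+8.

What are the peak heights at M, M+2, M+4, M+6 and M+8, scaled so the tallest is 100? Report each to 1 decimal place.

1.8 : 17.5 : 62.8 : 100.0 : 59.7

Expanding (0.29520 + 0.70480)^4:
P(M) = 0.29520^4 = 0.007594
P(M+2) = 4 × 0.29520^3 × 0.70480^1 = 0.072523
P(M+4) = 6 × 0.29520^2 × 0.70480^2 = 0.259726
P(M+6) = 4 × 0.29520^1 × 0.70480^3 = 0.413403
P(M+8) = 0.70480^4 = 0.246754
The M+6 peak is largest (0.413403); scaling to 100 gives 1.8 : 17.5 : 62.8 : 100.0 : 59.7.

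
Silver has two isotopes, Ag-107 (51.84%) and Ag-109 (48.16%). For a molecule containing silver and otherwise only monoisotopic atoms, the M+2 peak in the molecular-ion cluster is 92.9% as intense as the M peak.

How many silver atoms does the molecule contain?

For n independent Ag atoms, I(M+2)/I(M) = n · (abundance Ag-109) / (abundance Ag-107) = n · 0.4816/0.5184.
n = 0.929 × 0.5184/0.4816 = 1.00 ≈ 1

1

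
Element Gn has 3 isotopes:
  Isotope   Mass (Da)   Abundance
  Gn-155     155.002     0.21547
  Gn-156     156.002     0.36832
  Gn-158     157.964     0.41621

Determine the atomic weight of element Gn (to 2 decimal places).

156.60 Da

The abundance-weighted mean is 0.21547 × 155.002 + 0.36832 × 156.002 + 0.41621 × 157.964
= 33.3983 + 57.4587 + 65.7462 = 156.6032 Da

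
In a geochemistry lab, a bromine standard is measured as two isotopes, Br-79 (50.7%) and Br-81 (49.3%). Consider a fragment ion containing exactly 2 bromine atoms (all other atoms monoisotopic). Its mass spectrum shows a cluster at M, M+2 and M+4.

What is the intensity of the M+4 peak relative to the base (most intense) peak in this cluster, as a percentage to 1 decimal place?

48.6%

Term probabilities: M 0.2570, M+2 0.4999, M+4 0.2430. Base peak = M+2.
P(M+2) = C(2,1) × 0.507^1 × 0.493^1 = 2 × 0.5070 × 0.4930 = 0.499902 (base)
P(M+4) = C(2,2) × 0.507^0 × 0.493^2 = 1 × 1.0000 × 0.243049 = 0.243049
Relative intensity = 0.243049 / 0.499902 × 100 = 48.6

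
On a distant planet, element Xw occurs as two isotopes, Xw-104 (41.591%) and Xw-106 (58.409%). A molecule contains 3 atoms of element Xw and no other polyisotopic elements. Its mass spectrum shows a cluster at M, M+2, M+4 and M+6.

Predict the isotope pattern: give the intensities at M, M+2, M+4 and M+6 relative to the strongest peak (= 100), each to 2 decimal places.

Expanding (0.41591 + 0.58409)^3:
P(M) = 0.41591^3 = 0.071945
P(M+2) = 3 × 0.41591^2 × 0.58409^1 = 0.303110
P(M+4) = 3 × 0.41591^1 × 0.58409^2 = 0.425677
P(M+6) = 0.58409^3 = 0.199269
The M+4 peak is largest (0.425677); scaling to 100 gives 16.90 : 71.21 : 100.00 : 46.81.

16.90 : 71.21 : 100.00 : 46.81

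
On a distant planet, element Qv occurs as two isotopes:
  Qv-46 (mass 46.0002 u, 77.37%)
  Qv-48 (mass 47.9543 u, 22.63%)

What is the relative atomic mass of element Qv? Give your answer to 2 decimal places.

46.44 u

Weight each isotope mass by its fractional abundance: 0.7737 × 46.0002 + 0.2263 × 47.9543
= 35.59035 + 10.85206 = 46.44241 u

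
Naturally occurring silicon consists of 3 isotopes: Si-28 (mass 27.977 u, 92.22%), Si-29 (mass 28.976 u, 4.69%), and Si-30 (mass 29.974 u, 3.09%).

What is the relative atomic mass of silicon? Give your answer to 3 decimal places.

The abundance-weighted mean is 0.9222 × 27.977 + 0.0469 × 28.976 + 0.0309 × 29.974
= 25.8004 + 1.3590 + 0.9262 = 28.0856 u

28.086 u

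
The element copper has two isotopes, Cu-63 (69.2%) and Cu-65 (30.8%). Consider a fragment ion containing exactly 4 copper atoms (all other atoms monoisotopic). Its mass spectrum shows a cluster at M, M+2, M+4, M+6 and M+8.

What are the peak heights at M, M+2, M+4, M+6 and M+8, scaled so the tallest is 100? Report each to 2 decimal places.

The 4 Cu atoms are independent, so intensities follow the terms of (0.692 + 0.308)^4.
P(M) = 0.692^4 = 0.229311
P(M+2) = 4 × 0.692^3 × 0.308^1 = 0.408253
P(M+4) = 6 × 0.692^2 × 0.308^2 = 0.272562
P(M+6) = 4 × 0.692^1 × 0.308^3 = 0.080876
P(M+8) = 0.308^4 = 0.008999
The M+2 peak is largest (0.408253); scaling to 100 gives 56.17 : 100.00 : 66.76 : 19.81 : 2.20.

56.17 : 100.00 : 66.76 : 19.81 : 2.20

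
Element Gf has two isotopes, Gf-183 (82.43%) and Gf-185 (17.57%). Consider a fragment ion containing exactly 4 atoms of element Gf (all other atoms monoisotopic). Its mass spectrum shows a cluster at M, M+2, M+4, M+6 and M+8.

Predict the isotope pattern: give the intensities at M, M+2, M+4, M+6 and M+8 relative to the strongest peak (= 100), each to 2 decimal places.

100.00 : 85.26 : 27.26 : 3.87 : 0.21

Each Gf atom is independently Gf-183 (p = 0.8243) or Gf-185 (q = 0.1757); the cluster is the binomial expansion (p + q)^4.
P(M) = 0.8243^4 = 0.461680
P(M+2) = 4 × 0.8243^3 × 0.1757^1 = 0.393630
P(M+4) = 6 × 0.8243^2 × 0.1757^2 = 0.125854
P(M+6) = 4 × 0.8243^1 × 0.1757^3 = 0.017884
P(M+8) = 0.1757^4 = 0.000953
The M peak is largest (0.461680); scaling to 100 gives 100.00 : 85.26 : 27.26 : 3.87 : 0.21.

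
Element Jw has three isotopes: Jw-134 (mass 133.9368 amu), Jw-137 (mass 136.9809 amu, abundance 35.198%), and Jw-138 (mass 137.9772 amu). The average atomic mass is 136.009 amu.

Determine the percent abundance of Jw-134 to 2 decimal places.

40.03%

The remaining 64.802% is split between Jw-134 (fraction x) and Jw-138 (fraction 0.64802 − x).
Substituting: 133.9368x + 137.9772(0.64802 − x) = 87.794462818
(133.9368 − 137.9772)x = -1.617522326  ⇒  x = 0.40034, y = 0.24768
Jw-134: 40.03%, Jw-138: 24.77%.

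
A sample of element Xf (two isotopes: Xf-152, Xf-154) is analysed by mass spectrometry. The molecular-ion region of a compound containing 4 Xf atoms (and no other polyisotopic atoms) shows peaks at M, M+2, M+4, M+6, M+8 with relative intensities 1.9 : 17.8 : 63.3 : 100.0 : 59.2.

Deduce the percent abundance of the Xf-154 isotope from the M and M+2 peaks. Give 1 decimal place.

70.1%

Let p = fractional abundance of Xf-152. I(M+2)/I(M) = [C(4,1)·p^3·(1−p)] / p^4 = 4·(1−p)/p = 17.8/1.9 = 9.3684
(1−p)/p = 9.3684/4 = 2.3421  ⇒  p = 1/(1 + 2.3421) = 0.2992
Xf-152: 29.9%, Xf-154: 70.1%.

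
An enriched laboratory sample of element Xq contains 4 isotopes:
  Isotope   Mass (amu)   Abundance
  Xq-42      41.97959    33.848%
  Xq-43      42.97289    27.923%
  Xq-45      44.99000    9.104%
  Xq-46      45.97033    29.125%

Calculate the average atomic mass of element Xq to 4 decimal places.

Average mass = Σ (abundance × isotope mass) = 0.33848 × 41.97959 + 0.27923 × 42.97289 + 0.09104 × 44.99000 + 0.29125 × 45.97033
= 14.209252 + 11.999320 + 4.095890 + 13.388859 = 43.693321 amu

43.6933 amu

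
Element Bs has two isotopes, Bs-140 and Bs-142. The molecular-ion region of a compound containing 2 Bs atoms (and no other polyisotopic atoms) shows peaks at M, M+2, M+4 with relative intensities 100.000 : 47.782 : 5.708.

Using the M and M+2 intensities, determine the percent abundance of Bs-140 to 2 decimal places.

80.72%

Write p for the Bs-140 fraction. I(M+2)/I(M) = [C(2,1)·p^1·(1−p)] / p^2 = 2·(1−p)/p = 47.782/100.000 = 0.4778
(1−p)/p = 0.4778/2 = 0.2389  ⇒  p = 1/(1 + 0.2389) = 0.8072
Bs-140: 80.72%, Bs-142: 19.28%.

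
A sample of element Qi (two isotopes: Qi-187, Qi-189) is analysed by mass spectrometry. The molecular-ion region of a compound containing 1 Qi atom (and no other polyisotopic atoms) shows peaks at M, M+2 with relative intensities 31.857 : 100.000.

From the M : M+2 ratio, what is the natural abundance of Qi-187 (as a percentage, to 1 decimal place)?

24.2%

If p is the fraction of Qi that is Qi-187, then I(M+2)/I(M) = [C(1,1)·p^0·(1−p)] / p^1 = 1·(1−p)/p = 100.000/31.857 = 3.1390
(1−p)/p = 3.1390/1 = 3.1390  ⇒  p = 1/(1 + 3.1390) = 0.2416
Qi-187: 24.2%, Qi-189: 75.8%.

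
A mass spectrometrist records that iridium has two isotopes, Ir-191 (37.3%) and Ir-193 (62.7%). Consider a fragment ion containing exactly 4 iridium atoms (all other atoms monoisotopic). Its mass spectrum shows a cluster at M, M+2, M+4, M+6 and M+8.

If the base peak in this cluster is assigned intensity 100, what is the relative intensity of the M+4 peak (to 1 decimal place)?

89.2

Binomial terms of (0.373 + 0.627)^4: M 0.0194, M+2 0.1302, M+4 0.3282, M+6 0.3678, M+8 0.1546 → M+6 is the base peak.
P(M+6) = C(4,3) × 0.373^1 × 0.627^3 = 4 × 0.3730 × 0.24649188 = 0.367766 (base)
P(M+4) = C(4,2) × 0.373^2 × 0.627^2 = 6 × 0.139129 × 0.393129 = 0.328174
Relative intensity = 0.328174 / 0.367766 × 100 = 89.2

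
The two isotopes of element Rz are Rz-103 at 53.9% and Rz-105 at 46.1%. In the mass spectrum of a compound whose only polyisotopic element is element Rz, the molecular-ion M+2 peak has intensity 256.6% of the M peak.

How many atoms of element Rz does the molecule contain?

With n Rz atoms, P(M+2)/P(M) = C(n,1)·p^(n−1)q / p^n = n·q/p = n · 0.461/0.539.
n = 2.566 × 0.539/0.461 = 3.00 ≈ 3

3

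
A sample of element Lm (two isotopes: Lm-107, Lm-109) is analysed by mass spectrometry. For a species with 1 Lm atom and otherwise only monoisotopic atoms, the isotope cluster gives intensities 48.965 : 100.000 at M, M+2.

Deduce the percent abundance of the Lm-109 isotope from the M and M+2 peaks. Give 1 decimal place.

Write p for the Lm-107 fraction. I(M+2)/I(M) = [C(1,1)·p^0·(1−p)] / p^1 = 1·(1−p)/p = 100.000/48.965 = 2.0423
(1−p)/p = 2.0423/1 = 2.0423  ⇒  p = 1/(1 + 2.0423) = 0.3287
Lm-107: 32.9%, Lm-109: 67.1%.

67.1%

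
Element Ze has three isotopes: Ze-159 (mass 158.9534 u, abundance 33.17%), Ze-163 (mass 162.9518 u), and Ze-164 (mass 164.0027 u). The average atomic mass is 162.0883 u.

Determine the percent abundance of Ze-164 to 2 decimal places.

44.04%

Let x and y be the fractions of Ze-163 and Ze-164. Then x + y = 1 − 0.3317 = 0.6683 and 162.9518x + 164.0027y = 162.0883 − 0.3317×158.9534 = 109.36345722.
Substituting: 162.9518x + 164.0027(0.6683 − x) = 109.36345722
(162.9518 − 164.0027)x = -0.23954719  ⇒  x = 0.22794, y = 0.44036
Ze-163: 22.79%, Ze-164: 44.04%.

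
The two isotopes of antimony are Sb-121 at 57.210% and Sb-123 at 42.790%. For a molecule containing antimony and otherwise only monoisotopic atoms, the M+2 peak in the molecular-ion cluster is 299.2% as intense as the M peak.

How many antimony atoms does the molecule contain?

4

With n Sb atoms, P(M+2)/P(M) = C(n,1)·p^(n−1)q / p^n = n·q/p = n · 0.42790/0.57210.
n = 2.992 × 0.57210/0.42790 = 4.00 ≈ 4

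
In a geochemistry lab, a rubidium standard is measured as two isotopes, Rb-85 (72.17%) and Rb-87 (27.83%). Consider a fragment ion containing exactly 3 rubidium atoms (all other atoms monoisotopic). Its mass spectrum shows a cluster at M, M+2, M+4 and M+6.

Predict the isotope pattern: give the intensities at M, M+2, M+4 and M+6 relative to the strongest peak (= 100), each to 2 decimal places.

Expanding (0.7217 + 0.2783)^3:
P(M) = 0.7217^3 = 0.375898
P(M+2) = 3 × 0.7217^2 × 0.2783^1 = 0.434858
P(M+4) = 3 × 0.7217^1 × 0.2783^2 = 0.167689
P(M+6) = 0.2783^3 = 0.021555
The M+2 peak is largest (0.434858); scaling to 100 gives 86.44 : 100.00 : 38.56 : 4.96.

86.44 : 100.00 : 38.56 : 4.96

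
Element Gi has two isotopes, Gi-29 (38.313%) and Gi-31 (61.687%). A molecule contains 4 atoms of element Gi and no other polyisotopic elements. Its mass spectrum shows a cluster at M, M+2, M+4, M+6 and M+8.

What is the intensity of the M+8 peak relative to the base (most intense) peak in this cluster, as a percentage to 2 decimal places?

Term probabilities: M 0.0215, M+2 0.1388, M+4 0.3351, M+6 0.3597, M+8 0.1448. Base peak = M+6.
P(M+6) = C(4,3) × 0.38313^1 × 0.61687^3 = 4 × 0.38313 × 0.23473668 = 0.359739 (base)
P(M+8) = C(4,4) × 0.38313^0 × 0.61687^4 = 1 × 1.0000 × 0.14480201 = 0.144802
Relative intensity = 0.144802 / 0.359739 × 100 = 40.25

40.25%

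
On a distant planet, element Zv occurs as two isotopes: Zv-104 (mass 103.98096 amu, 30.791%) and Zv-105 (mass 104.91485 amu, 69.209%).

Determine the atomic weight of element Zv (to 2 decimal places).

104.63 amu

Average mass = Σ (abundance × isotope mass) = 0.30791 × 103.98096 + 0.69209 × 104.91485
= 32.016777 + 72.610519 = 104.627296 amu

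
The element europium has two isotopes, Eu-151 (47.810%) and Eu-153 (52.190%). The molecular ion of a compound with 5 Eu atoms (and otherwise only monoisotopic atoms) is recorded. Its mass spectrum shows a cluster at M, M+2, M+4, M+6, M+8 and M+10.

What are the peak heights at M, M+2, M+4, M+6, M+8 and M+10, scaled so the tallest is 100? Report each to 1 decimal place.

The 5 Eu atoms are independent, so intensities follow the terms of (0.47810 + 0.52190)^5.
P(M) = 0.47810^5 = 0.024980
P(M+2) = 5 × 0.47810^4 × 0.52190^1 = 0.136343
P(M+4) = 10 × 0.47810^3 × 0.52190^2 = 0.297667
P(M+6) = 10 × 0.47810^2 × 0.52190^3 = 0.324937
P(M+8) = 5 × 0.47810^1 × 0.52190^4 = 0.177353
P(M+10) = 0.52190^5 = 0.038720
The M+6 peak is largest (0.324937); scaling to 100 gives 7.7 : 42.0 : 91.6 : 100.0 : 54.6 : 11.9.

7.7 : 42.0 : 91.6 : 100.0 : 54.6 : 11.9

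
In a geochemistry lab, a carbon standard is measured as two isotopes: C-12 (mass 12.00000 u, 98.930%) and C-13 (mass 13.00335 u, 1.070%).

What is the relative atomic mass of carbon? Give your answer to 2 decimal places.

12.01 u

Weight each isotope mass by its fractional abundance: 0.98930 × 12.00000 + 0.01070 × 13.00335
= 11.871600 + 0.139136 = 12.010736 u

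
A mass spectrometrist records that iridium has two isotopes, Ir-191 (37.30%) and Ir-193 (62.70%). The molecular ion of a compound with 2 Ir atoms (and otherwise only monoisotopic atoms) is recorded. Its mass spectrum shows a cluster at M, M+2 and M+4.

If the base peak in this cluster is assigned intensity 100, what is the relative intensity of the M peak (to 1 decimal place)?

(0.3730 + 0.6270)^2 gives M 0.1391, M+2 0.4677, M+4 0.3931; the largest is M+2.
P(M+2) = C(2,1) × 0.3730^1 × 0.6270^1 = 2 × 0.3730 × 0.6270 = 0.467742 (base)
P(M) = C(2,0) × 0.3730^2 × 0.6270^0 = 1 × 0.139129 × 1.0000 = 0.139129
Relative intensity = 0.139129 / 0.467742 × 100 = 29.7

29.7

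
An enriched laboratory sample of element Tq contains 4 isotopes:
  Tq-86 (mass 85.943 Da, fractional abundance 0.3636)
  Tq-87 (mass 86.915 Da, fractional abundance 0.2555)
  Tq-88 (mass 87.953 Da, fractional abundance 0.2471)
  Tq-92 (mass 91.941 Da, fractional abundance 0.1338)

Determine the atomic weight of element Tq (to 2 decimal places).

87.49 Da

Ar = Σ fᵢ·mᵢ = 0.3636 × 85.943 + 0.2555 × 86.915 + 0.2471 × 87.953 + 0.1338 × 91.941
= 31.2489 + 22.2068 + 21.7332 + 12.3017 = 87.4906 Da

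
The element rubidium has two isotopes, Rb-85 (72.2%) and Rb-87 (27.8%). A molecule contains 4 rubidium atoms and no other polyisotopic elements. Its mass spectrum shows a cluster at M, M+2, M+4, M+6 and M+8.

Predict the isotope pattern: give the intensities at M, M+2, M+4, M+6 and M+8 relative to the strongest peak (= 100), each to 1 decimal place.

64.9 : 100.0 : 57.8 : 14.8 : 1.4

Each Rb atom is independently Rb-85 (p = 0.722) or Rb-87 (q = 0.278); the cluster is the binomial expansion (p + q)^4.
P(M) = 0.722^4 = 0.271737
P(M+2) = 4 × 0.722^3 × 0.278^1 = 0.418520
P(M+4) = 6 × 0.722^2 × 0.278^2 = 0.241721
P(M+6) = 4 × 0.722^1 × 0.278^3 = 0.062049
P(M+8) = 0.278^4 = 0.005973
The M+2 peak is largest (0.418520); scaling to 100 gives 64.9 : 100.0 : 57.8 : 14.8 : 1.4.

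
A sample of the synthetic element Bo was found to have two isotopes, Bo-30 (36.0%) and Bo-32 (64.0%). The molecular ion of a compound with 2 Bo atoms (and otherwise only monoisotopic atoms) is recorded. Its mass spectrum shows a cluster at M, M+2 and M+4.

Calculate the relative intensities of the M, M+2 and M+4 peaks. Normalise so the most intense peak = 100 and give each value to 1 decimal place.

Expanding (0.360 + 0.640)^2:
P(M) = 0.360^2 = 0.129600
P(M+2) = 2 × 0.360^1 × 0.640^1 = 0.460800
P(M+4) = 0.640^2 = 0.409600
The M+2 peak is largest (0.460800); scaling to 100 gives 28.1 : 100.0 : 88.9.

28.1 : 100.0 : 88.9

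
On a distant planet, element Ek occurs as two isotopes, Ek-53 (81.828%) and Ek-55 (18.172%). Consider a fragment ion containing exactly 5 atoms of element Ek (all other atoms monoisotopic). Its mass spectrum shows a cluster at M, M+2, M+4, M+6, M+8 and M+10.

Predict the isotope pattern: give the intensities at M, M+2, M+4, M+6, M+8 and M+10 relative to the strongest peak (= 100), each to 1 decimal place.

Expanding (0.81828 + 0.18172)^5:
P(M) = 0.81828^5 = 0.366868
P(M+2) = 5 × 0.81828^4 × 0.18172^1 = 0.407362
P(M+4) = 10 × 0.81828^3 × 0.18172^2 = 0.180930
P(M+6) = 10 × 0.81828^2 × 0.18172^3 = 0.040180
P(M+8) = 5 × 0.81828^1 × 0.18172^4 = 0.004462
P(M+10) = 0.18172^5 = 0.000198
The M+2 peak is largest (0.407362); scaling to 100 gives 90.1 : 100.0 : 44.4 : 9.9 : 1.1 : 0.0.

90.1 : 100.0 : 44.4 : 9.9 : 1.1 : 0.0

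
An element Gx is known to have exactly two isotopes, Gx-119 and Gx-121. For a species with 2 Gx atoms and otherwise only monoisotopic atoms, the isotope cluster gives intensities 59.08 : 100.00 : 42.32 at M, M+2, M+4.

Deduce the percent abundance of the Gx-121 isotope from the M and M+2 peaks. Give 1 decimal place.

45.8%

If p is the fraction of Gx that is Gx-119, then I(M+2)/I(M) = [C(2,1)·p^1·(1−p)] / p^2 = 2·(1−p)/p = 100.00/59.08 = 1.6926
(1−p)/p = 1.6926/2 = 0.8463  ⇒  p = 1/(1 + 0.8463) = 0.5416
Gx-119: 54.2%, Gx-121: 45.8%.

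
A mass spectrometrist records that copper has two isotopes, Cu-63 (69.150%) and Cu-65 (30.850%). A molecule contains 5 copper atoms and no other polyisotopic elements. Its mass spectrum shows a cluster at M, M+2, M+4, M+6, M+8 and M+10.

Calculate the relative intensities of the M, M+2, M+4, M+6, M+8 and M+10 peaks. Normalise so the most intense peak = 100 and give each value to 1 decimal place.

Expanding (0.69150 + 0.30850)^5:
P(M) = 0.69150^5 = 0.158111
P(M+2) = 5 × 0.69150^4 × 0.30850^1 = 0.352691
P(M+4) = 10 × 0.69150^3 × 0.30850^2 = 0.314693
P(M+6) = 10 × 0.69150^2 × 0.30850^3 = 0.140394
P(M+8) = 5 × 0.69150^1 × 0.30850^4 = 0.031317
P(M+10) = 0.30850^5 = 0.002794
The M+2 peak is largest (0.352691); scaling to 100 gives 44.8 : 100.0 : 89.2 : 39.8 : 8.9 : 0.8.

44.8 : 100.0 : 89.2 : 39.8 : 8.9 : 0.8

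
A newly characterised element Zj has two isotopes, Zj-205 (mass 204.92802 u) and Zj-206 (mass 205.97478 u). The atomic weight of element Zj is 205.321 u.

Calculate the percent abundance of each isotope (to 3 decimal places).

Let x be the fractional abundance of Zj-205; then Zj-206 has abundance 1 − x.
204.92802·x + 205.97478·(1 − x) = 205.321
(204.92802 − 205.97478)·x = 205.321 − 205.97478
x = -0.65378 / -1.04676 = 0.62457 → 62.457% Zj-205, 37.543% Zj-206.

Zj-205: 62.457%, Zj-206: 37.543%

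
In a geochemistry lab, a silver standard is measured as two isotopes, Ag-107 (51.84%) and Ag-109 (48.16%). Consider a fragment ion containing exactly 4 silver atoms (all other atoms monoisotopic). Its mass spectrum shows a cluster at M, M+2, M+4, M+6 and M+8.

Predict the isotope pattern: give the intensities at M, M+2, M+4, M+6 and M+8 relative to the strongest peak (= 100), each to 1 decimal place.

19.3 : 71.8 : 100.0 : 61.9 : 14.4

The 4 Ag atoms are independent, so intensities follow the terms of (0.5184 + 0.4816)^4.
P(M) = 0.5184^4 = 0.072220
P(M+2) = 4 × 0.5184^3 × 0.4816^1 = 0.268375
P(M+4) = 6 × 0.5184^2 × 0.4816^2 = 0.373985
P(M+6) = 4 × 0.5184^1 × 0.4816^3 = 0.231624
P(M+8) = 0.4816^4 = 0.053795
The M+4 peak is largest (0.373985); scaling to 100 gives 19.3 : 71.8 : 100.0 : 61.9 : 14.4.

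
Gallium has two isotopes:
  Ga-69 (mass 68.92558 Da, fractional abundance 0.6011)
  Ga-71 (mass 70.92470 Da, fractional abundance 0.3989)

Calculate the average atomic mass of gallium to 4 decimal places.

69.7230 Da

Average mass = Σ (abundance × isotope mass) = 0.6011 × 68.92558 + 0.3989 × 70.92470
= 41.431166 + 28.291863 = 69.723029 Da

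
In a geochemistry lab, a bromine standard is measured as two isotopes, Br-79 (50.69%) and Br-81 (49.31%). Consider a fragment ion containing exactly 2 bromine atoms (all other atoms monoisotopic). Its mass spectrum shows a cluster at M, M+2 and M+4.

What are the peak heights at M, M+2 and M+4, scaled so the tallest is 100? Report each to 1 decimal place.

The 2 Br atoms are independent, so intensities follow the terms of (0.5069 + 0.4931)^2.
P(M) = 0.5069^2 = 0.256948
P(M+2) = 2 × 0.5069^1 × 0.4931^1 = 0.499905
P(M+4) = 0.4931^2 = 0.243148
The M+2 peak is largest (0.499905); scaling to 100 gives 51.4 : 100.0 : 48.6.

51.4 : 100.0 : 48.6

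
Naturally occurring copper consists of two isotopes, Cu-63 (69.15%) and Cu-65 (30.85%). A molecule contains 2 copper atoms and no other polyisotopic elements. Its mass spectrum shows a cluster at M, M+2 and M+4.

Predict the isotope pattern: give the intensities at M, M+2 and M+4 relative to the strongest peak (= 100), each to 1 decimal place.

Each Cu atom is independently Cu-63 (p = 0.6915) or Cu-65 (q = 0.3085); the cluster is the binomial expansion (p + q)^2.
P(M) = 0.6915^2 = 0.478172
P(M+2) = 2 × 0.6915^1 × 0.3085^1 = 0.426656
P(M+4) = 0.3085^2 = 0.095172
The M peak is largest (0.478172); scaling to 100 gives 100.0 : 89.2 : 19.9.

100.0 : 89.2 : 19.9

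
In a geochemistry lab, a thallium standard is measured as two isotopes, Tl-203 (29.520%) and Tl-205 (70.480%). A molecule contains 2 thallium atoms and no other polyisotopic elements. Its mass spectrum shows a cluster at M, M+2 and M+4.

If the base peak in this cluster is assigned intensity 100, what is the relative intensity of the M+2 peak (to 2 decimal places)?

(0.29520 + 0.70480)^2 gives M 0.0871, M+2 0.4161, M+4 0.4967; the largest is M+4.
P(M+4) = C(2,2) × 0.29520^0 × 0.70480^2 = 1 × 1.0000 × 0.49674304 = 0.496743 (base)
P(M+2) = C(2,1) × 0.29520^1 × 0.70480^1 = 2 × 0.2952 × 0.7048 = 0.416114
Relative intensity = 0.416114 / 0.496743 × 100 = 83.77

83.77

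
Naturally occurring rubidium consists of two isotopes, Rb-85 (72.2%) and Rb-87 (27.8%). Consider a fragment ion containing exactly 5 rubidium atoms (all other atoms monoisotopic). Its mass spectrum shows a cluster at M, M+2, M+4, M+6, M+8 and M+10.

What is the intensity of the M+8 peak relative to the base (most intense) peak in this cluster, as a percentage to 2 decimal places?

5.71%

(0.722 + 0.278)^5 gives M 0.1962, M+2 0.3777, M+4 0.2909, M+6 0.1120, M+8 0.0216, M+10 0.0017; the largest is M+2.
P(M+2) = C(5,1) × 0.722^4 × 0.278^1 = 5 × 0.27173701 × 0.2780 = 0.377714 (base)
P(M+8) = C(5,4) × 0.722^1 × 0.278^4 = 5 × 0.7220 × 0.00597282 = 0.021562
Relative intensity = 0.021562 / 0.377714 × 100 = 5.71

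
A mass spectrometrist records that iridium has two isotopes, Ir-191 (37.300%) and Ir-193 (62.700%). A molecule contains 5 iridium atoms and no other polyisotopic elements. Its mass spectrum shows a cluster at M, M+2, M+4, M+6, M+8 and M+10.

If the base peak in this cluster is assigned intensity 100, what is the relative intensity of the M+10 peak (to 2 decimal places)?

(0.37300 + 0.62700)^5 gives M 0.0072, M+2 0.0607, M+4 0.2040, M+6 0.3429, M+8 0.2882, M+10 0.0969; the largest is M+6.
P(M+6) = C(5,3) × 0.37300^2 × 0.62700^3 = 10 × 0.139129 × 0.24649188 = 0.342942 (base)
P(M+10) = C(5,5) × 0.37300^0 × 0.62700^5 = 1 × 1.0000 × 0.09690311 = 0.096903
Relative intensity = 0.096903 / 0.342942 × 100 = 28.26

28.26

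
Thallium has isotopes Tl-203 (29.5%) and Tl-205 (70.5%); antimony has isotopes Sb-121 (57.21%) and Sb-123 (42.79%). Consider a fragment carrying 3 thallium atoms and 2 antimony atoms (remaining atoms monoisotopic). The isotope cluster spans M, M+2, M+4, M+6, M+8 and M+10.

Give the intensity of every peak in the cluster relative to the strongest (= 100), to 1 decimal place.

Thallium pattern (n=3): 0.02567237 : 0.18405787 : 0.43986713 : 0.35040263
Antimony pattern (n=2): 0.32729841 : 0.48960318 : 0.18309841
Convolve the two distributions (both contribute in 2-u steps):
  M: 0.02567237×0.32729841 = 0.008403
  M+2: 0.02567237×0.48960318 + 0.18405787×0.32729841 = 0.072811
  M+4: 0.02567237×0.18309841 + 0.18405787×0.48960318 + 0.43986713×0.32729841 = 0.238784
  M+6: 0.18405787×0.18309841 + 0.43986713×0.48960318 + 0.35040263×0.32729841 = 0.363747
  M+8: 0.43986713×0.18309841 + 0.35040263×0.48960318 = 0.252097
  M+10: 0.35040263×0.18309841 = 0.064158
Scale to base peak (0.363747) = 100: 2.3 : 20.0 : 65.6 : 100.0 : 69.3 : 17.6

2.3 : 20.0 : 65.6 : 100.0 : 69.3 : 17.6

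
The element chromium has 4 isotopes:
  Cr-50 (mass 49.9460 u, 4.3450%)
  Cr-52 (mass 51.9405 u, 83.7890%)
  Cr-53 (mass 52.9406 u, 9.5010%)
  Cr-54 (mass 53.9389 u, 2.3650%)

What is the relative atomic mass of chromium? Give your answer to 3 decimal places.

The abundance-weighted mean is 0.043450 × 49.9460 + 0.837890 × 51.9405 + 0.095010 × 52.9406 + 0.023650 × 53.9389
= 2.17015 + 43.52043 + 5.02989 + 1.27565 = 51.99612 u

51.996 u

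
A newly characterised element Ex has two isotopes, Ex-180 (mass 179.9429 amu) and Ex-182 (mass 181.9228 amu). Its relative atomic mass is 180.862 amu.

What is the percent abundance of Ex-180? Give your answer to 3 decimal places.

53.578%

Writing the weighted mean with unknown fraction x of Ex-180:
179.9429·x + 181.9228·(1 − x) = 180.862
(179.9429 − 181.9228)·x = 180.862 − 181.9228
x = -1.0608 / -1.9799 = 0.53578 → 53.578% Ex-180, 46.422% Ex-182.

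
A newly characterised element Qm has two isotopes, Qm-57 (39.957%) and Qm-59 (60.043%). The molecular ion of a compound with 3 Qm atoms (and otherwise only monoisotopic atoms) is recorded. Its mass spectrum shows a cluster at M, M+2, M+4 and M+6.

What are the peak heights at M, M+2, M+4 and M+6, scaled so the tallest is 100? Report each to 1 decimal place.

14.8 : 66.5 : 100.0 : 50.1

Expanding (0.39957 + 0.60043)^3:
P(M) = 0.39957^3 = 0.063794
P(M+2) = 3 × 0.39957^2 × 0.60043^1 = 0.287587
P(M+4) = 3 × 0.39957^1 × 0.60043^2 = 0.432154
P(M+6) = 0.60043^3 = 0.216465
The M+4 peak is largest (0.432154); scaling to 100 gives 14.8 : 66.5 : 100.0 : 50.1.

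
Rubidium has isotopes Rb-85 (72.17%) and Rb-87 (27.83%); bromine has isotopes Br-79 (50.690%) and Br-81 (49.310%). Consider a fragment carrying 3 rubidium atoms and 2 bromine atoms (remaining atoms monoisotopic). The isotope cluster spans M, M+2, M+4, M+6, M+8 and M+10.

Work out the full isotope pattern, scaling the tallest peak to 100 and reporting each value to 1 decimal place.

27.4 : 85.2 : 100.0 : 55.4 : 14.6 : 1.5

Rubidium pattern (n=3): 0.37589809 : 0.43485841 : 0.16768892 : 0.02155458
Bromine pattern (n=2): 0.25694761 : 0.49990478 : 0.24314761
Convolve the two distributions (both contribute in 2-u steps):
  M: 0.37589809×0.25694761 = 0.096586
  M+2: 0.37589809×0.49990478 + 0.43485841×0.25694761 = 0.299649
  M+4: 0.37589809×0.24314761 + 0.43485841×0.49990478 + 0.16768892×0.25694761 = 0.351874
  M+6: 0.43485841×0.24314761 + 0.16768892×0.49990478 + 0.02155458×0.25694761 = 0.195102
  M+8: 0.16768892×0.24314761 + 0.02155458×0.49990478 = 0.051548
  M+10: 0.02155458×0.24314761 = 0.005241
Scale to base peak (0.351874) = 100: 27.4 : 85.2 : 100.0 : 55.4 : 14.6 : 1.5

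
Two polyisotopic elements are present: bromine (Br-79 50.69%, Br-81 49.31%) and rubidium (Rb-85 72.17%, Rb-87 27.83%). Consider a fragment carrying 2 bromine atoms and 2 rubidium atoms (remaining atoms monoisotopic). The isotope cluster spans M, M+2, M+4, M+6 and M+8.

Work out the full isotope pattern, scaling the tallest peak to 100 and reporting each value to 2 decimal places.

Bromine pattern (n=2): 0.25694761 : 0.49990478 : 0.24314761
Rubidium pattern (n=2): 0.52085089 : 0.40169822 : 0.07745089
Convolve the two distributions (both contribute in 2-u steps):
  M: 0.25694761×0.52085089 = 0.133831
  M+2: 0.25694761×0.40169822 + 0.49990478×0.52085089 = 0.363591
  M+4: 0.25694761×0.07745089 + 0.49990478×0.40169822 + 0.24314761×0.52085089 = 0.347355
  M+6: 0.49990478×0.07745089 + 0.24314761×0.40169822 = 0.136390
  M+8: 0.24314761×0.07745089 = 0.018832
Scale to base peak (0.363591) = 100: 36.81 : 100.00 : 95.53 : 37.51 : 5.18

36.81 : 100.00 : 95.53 : 37.51 : 5.18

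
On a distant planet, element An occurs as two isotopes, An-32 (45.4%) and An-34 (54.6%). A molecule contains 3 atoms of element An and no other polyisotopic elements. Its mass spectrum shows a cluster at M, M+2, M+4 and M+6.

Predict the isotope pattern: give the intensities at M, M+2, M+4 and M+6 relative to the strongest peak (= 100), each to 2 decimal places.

Each An atom is independently An-32 (p = 0.454) or An-34 (q = 0.546); the cluster is the binomial expansion (p + q)^3.
P(M) = 0.454^3 = 0.093577
P(M+2) = 3 × 0.454^2 × 0.546^1 = 0.337618
P(M+4) = 3 × 0.454^1 × 0.546^2 = 0.406034
P(M+6) = 0.546^3 = 0.162771
The M+4 peak is largest (0.406034); scaling to 100 gives 23.05 : 83.15 : 100.00 : 40.09.

23.05 : 83.15 : 100.00 : 40.09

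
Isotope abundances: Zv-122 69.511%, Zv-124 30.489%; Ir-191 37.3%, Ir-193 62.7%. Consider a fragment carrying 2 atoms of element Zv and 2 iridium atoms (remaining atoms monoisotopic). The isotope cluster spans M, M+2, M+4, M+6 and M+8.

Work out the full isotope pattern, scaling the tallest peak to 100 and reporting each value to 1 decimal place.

Element Zv pattern (n=2): 0.48317791 : 0.42386418 : 0.09295791
Iridium pattern (n=2): 0.139129 : 0.467742 : 0.393129
Convolve the two distributions (both contribute in 2-u steps):
  M: 0.48317791×0.139129 = 0.067224
  M+2: 0.48317791×0.467742 + 0.42386418×0.139129 = 0.284974
  M+4: 0.48317791×0.393129 + 0.42386418×0.467742 + 0.09295791×0.139129 = 0.401143
  M+6: 0.42386418×0.393129 + 0.09295791×0.467742 = 0.210114
  M+8: 0.09295791×0.393129 = 0.036544
Scale to base peak (0.401143) = 100: 16.8 : 71.0 : 100.0 : 52.4 : 9.1

16.8 : 71.0 : 100.0 : 52.4 : 9.1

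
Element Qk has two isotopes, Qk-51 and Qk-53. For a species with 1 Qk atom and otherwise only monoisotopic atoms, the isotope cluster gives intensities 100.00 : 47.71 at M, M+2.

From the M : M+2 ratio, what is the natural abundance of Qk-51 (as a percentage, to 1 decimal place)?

Let p = fractional abundance of Qk-51. I(M+2)/I(M) = [C(1,1)·p^0·(1−p)] / p^1 = 1·(1−p)/p = 47.71/100.00 = 0.4771
(1−p)/p = 0.4771/1 = 0.4771  ⇒  p = 1/(1 + 0.4771) = 0.6770
Qk-51: 67.7%, Qk-53: 32.3%.

67.7%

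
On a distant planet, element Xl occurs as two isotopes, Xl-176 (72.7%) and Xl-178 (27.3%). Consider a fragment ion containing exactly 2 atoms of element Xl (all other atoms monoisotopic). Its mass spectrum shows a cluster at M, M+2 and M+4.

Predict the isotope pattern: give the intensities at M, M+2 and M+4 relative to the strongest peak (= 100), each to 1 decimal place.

The 2 Xl atoms are independent, so intensities follow the terms of (0.727 + 0.273)^2.
P(M) = 0.727^2 = 0.528529
P(M+2) = 2 × 0.727^1 × 0.273^1 = 0.396942
P(M+4) = 0.273^2 = 0.074529
The M peak is largest (0.528529); scaling to 100 gives 100.0 : 75.1 : 14.1.

100.0 : 75.1 : 14.1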